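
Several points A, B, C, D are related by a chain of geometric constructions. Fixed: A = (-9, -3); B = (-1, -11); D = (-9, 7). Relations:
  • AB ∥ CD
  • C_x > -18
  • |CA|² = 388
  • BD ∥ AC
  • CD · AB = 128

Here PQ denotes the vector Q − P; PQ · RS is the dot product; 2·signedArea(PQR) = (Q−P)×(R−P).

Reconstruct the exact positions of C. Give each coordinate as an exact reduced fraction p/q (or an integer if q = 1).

1. C_x = -17  [AB ∥ CD ∩ BD ∥ AC]
2. C_y = 15  [AB ∥ CD ∩ BD ∥ AC]
   → C = (-17, 15)

C = (-17, 15)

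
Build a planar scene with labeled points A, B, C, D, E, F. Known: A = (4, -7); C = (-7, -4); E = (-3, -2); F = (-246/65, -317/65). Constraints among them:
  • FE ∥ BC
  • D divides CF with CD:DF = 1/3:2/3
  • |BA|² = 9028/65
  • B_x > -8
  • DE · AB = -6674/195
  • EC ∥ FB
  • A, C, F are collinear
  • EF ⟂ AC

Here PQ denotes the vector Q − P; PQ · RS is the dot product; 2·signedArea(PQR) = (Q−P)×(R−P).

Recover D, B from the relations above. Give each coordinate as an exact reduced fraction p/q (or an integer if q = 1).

1. D_x = -1156/195  [D divides CF with CD:DF = 1/3:2/3]
2. D_y = -279/65  [D divides CF with CD:DF = 1/3:2/3]
   → D = (-1156/195, -279/65)
3. B_x = -506/65  [FE ∥ BC ∩ EC ∥ FB]
4. B_y = -447/65  [FE ∥ BC ∩ EC ∥ FB]
   → B = (-506/65, -447/65)

B = (-506/65, -447/65)
D = (-1156/195, -279/65)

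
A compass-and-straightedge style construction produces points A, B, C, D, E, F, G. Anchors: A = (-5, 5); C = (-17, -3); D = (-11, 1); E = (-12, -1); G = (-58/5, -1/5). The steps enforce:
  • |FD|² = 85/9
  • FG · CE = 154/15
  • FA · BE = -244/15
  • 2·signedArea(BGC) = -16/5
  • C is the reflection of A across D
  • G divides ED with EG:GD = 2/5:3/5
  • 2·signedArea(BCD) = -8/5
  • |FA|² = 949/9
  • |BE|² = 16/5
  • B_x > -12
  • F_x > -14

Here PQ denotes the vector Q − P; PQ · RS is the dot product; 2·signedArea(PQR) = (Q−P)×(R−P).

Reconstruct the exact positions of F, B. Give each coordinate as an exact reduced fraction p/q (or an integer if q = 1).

B = (-56/5, 3/5)
F = (-40/3, -1)

1. F_x = -40/3  [line -5·x + -2·y + -206/3 = 0 ∩ |FA|² = 949/9]
2. F_y = -1  [line -5·x + -2·y + -206/3 = 0 ∩ |FA|² = 949/9]
   → F = (-40/3, -1)
3. B_x = -56/5  [2·signedArea(BCD) = -8/5 ∩ 2·signedArea(BGC) = -16/5]
4. B_y = 3/5  [2·signedArea(BCD) = -8/5 ∩ 2·signedArea(BGC) = -16/5]
   → B = (-56/5, 3/5)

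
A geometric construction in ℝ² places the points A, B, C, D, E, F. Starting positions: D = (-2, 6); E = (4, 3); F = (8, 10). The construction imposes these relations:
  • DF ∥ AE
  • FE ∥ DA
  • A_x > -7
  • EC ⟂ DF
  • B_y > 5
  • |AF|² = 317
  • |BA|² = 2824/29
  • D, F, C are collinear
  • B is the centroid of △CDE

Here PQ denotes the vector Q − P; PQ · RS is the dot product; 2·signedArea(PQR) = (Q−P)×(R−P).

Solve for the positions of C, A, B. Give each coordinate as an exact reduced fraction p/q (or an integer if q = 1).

1. C_x = 62/29  [D, F, C are collinear ∩ EC ⟂ DF]
2. C_y = 222/29  [D, F, C are collinear ∩ EC ⟂ DF]
   → C = (62/29, 222/29)
3. A_x = -6  [DF ∥ AE ∩ FE ∥ DA]
4. A_y = -1  [DF ∥ AE ∩ FE ∥ DA]
   → A = (-6, -1)
5. B_x = 40/29  [B is the centroid of △CDE]
6. B_y = 161/29  [B is the centroid of △CDE]
   → B = (40/29, 161/29)

A = (-6, -1)
B = (40/29, 161/29)
C = (62/29, 222/29)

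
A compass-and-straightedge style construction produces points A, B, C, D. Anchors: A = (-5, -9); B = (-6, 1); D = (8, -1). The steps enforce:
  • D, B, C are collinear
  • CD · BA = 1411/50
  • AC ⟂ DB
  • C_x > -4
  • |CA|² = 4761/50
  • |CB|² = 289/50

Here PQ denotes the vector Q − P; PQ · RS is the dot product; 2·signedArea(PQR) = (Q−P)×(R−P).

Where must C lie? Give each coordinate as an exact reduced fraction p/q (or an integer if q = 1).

1. C_x = -181/50  [D, B, C are collinear ∩ AC ⟂ DB]
2. C_y = 33/50  [D, B, C are collinear ∩ AC ⟂ DB]
   → C = (-181/50, 33/50)

C = (-181/50, 33/50)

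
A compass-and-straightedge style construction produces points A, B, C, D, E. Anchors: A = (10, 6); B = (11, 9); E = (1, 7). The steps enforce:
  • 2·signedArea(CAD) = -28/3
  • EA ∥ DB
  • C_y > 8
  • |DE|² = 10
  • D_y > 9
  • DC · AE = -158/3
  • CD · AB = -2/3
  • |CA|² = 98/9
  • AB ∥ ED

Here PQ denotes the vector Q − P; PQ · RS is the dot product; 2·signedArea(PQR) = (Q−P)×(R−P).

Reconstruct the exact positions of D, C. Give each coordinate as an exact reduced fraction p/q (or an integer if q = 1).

C = (23/3, 25/3)
D = (2, 10)

1. D_x = 2  [EA ∥ DB ∩ AB ∥ ED]
2. D_y = 10  [EA ∥ DB ∩ AB ∥ ED]
   → D = (2, 10)
3. C_x = 23/3  [CD · AB = -2/3 ∩ DC · AE = -158/3]
4. C_y = 25/3  [CD · AB = -2/3 ∩ DC · AE = -158/3]
   → C = (23/3, 25/3)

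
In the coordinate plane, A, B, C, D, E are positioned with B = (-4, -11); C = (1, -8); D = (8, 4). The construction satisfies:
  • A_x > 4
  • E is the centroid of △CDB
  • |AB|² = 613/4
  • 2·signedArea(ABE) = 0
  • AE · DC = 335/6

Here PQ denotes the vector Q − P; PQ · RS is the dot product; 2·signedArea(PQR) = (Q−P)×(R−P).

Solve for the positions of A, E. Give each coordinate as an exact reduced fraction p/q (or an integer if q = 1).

1. E_x = 5/3  [E is the centroid of △CDB]
2. E_y = -5  [E is the centroid of △CDB]
   → E = (5/3, -5)
3. A_x = 9/2  [2·signedArea(ABE) = 0 ∩ AE · DC = 335/6]
4. A_y = -2  [2·signedArea(ABE) = 0 ∩ AE · DC = 335/6]
   → A = (9/2, -2)

A = (9/2, -2)
E = (5/3, -5)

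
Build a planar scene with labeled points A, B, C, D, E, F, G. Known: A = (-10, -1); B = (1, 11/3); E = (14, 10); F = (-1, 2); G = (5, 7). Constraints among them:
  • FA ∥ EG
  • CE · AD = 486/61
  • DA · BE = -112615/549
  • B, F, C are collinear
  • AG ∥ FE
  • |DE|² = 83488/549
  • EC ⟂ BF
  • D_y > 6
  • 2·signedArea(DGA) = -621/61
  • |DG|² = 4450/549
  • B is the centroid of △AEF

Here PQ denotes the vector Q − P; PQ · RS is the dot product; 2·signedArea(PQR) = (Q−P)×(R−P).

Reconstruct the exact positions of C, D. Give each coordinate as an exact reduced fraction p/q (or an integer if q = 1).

C = (719/61, 772/61)
D = (138/61, 1138/183)

1. C_x = 719/61  [B, F, C are collinear ∩ EC ⟂ BF]
2. C_y = 772/61  [B, F, C are collinear ∩ EC ⟂ BF]
   → C = (719/61, 772/61)
3. D_x = 138/61  [2·signedArea(DGA) = -621/61 ∩ DA · BE = -112615/549]
4. D_y = 1138/183  [2·signedArea(DGA) = -621/61 ∩ DA · BE = -112615/549]
   → D = (138/61, 1138/183)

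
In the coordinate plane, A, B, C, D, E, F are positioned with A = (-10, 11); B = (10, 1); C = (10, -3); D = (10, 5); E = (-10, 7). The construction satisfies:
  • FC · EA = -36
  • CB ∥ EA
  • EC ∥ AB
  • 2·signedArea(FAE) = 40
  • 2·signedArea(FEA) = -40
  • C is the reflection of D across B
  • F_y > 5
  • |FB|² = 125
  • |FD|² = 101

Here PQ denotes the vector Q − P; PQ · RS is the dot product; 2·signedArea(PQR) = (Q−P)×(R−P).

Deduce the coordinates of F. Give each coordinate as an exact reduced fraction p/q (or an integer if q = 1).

F = (0, 6)

1. F_x = 0  [2·signedArea(FEA) = -40 ∩ FC · EA = -36]
2. F_y = 6  [2·signedArea(FEA) = -40 ∩ FC · EA = -36]
   → F = (0, 6)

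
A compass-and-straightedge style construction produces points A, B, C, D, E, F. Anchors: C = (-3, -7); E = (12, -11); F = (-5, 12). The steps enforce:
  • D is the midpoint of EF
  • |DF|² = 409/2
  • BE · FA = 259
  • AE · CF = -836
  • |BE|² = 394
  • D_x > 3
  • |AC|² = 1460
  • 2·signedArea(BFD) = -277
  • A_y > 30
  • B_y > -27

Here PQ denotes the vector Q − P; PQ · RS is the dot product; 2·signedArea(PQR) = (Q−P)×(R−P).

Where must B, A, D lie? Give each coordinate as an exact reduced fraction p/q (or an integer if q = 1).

1. A_x = -7  [line 2·x + -19·y + 603 = 0 ∩ |AC|² = 1460]
2. A_y = 31  [line 2·x + -19·y + 603 = 0 ∩ |AC|² = 1460]
   → A = (-7, 31)
3. D_x = 7/2  [D is the midpoint of EF]
4. D_y = 1/2  [D is the midpoint of EF]
   → D = (7/2, 1/2)
5. B_x = -1  [2·signedArea(BFD) = -277 ∩ BE · FA = 259]
6. B_y = -26  [2·signedArea(BFD) = -277 ∩ BE · FA = 259]
   → B = (-1, -26)

A = (-7, 31)
B = (-1, -26)
D = (7/2, 1/2)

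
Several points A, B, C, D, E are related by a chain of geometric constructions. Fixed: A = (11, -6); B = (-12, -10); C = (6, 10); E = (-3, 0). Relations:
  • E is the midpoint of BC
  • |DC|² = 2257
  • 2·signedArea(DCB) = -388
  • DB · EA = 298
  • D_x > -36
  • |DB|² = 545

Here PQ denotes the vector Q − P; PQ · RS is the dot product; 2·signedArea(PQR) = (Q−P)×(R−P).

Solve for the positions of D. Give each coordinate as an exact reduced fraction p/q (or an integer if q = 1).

1. D_x = -35  [DB · EA = 298 ∩ 2·signedArea(DCB) = -388]
2. D_y = -14  [DB · EA = 298 ∩ 2·signedArea(DCB) = -388]
   → D = (-35, -14)

D = (-35, -14)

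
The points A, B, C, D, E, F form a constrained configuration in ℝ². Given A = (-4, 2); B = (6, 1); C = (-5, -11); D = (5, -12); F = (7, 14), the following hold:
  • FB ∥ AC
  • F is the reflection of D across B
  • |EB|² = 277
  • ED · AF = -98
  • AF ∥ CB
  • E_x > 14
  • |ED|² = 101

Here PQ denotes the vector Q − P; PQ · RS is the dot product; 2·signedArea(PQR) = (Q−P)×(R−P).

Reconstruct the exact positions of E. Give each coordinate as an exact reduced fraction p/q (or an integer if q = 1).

1. E_x = 15  [line -11·x + -12·y + 9 = 0 ∩ |ED|² = 101]
2. E_y = -13  [line -11·x + -12·y + 9 = 0 ∩ |ED|² = 101]
   → E = (15, -13)

E = (15, -13)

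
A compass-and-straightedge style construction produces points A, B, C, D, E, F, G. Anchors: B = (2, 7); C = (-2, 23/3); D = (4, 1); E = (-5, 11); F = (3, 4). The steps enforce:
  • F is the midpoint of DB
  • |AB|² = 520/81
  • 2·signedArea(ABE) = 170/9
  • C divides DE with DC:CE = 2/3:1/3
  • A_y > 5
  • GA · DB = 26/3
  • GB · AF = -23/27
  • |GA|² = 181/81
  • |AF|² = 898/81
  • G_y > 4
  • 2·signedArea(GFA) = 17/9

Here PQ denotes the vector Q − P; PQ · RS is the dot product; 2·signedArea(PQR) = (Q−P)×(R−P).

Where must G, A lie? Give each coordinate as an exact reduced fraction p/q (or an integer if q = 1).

A = (0, 49/9)
G = (1, 13/3)

1. A_x = 0  [line -4·x + -7·y + 343/9 = 0 ∩ |AF|² = 898/81]
2. A_y = 49/9  [line -4·x + -7·y + 343/9 = 0 ∩ |AF|² = 898/81]
   → A = (0, 49/9)
3. G_x = 1  [2·signedArea(GFA) = 17/9 ∩ GB · AF = -23/27]
4. G_y = 13/3  [2·signedArea(GFA) = 17/9 ∩ GB · AF = -23/27]
   → G = (1, 13/3)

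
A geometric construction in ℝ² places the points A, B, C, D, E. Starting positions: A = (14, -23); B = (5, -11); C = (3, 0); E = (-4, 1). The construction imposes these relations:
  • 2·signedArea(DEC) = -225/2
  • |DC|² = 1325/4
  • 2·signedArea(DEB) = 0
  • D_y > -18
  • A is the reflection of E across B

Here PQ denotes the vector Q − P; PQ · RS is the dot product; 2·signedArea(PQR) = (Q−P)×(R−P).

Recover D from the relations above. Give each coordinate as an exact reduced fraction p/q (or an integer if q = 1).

1. D_x = 19/2  [2·signedArea(DEB) = 0 ∩ 2·signedArea(DEC) = -225/2]
2. D_y = -17  [2·signedArea(DEB) = 0 ∩ 2·signedArea(DEC) = -225/2]
   → D = (19/2, -17)

D = (19/2, -17)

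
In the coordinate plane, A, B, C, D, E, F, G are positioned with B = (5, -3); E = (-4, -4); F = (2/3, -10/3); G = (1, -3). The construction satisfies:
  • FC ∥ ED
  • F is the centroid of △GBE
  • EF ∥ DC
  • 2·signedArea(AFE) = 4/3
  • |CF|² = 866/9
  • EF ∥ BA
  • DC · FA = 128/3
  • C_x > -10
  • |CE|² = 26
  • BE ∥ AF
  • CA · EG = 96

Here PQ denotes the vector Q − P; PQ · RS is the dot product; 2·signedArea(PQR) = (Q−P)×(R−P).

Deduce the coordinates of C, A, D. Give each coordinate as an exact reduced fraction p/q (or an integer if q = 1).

1. A_x = 29/3  [BE ∥ AF ∩ EF ∥ BA]
2. A_y = -7/3  [BE ∥ AF ∩ EF ∥ BA]
   → A = (29/3, -7/3)
3. C_x = -9  [line -5·x + -1·y + -50 = 0 ∩ |CE|² = 26]
4. C_y = -5  [line -5·x + -1·y + -50 = 0 ∩ |CE|² = 26]
   → C = (-9, -5)
5. D_x = -41/3  [EF ∥ DC ∩ FC ∥ ED]
6. D_y = -17/3  [EF ∥ DC ∩ FC ∥ ED]
   → D = (-41/3, -17/3)

A = (29/3, -7/3)
C = (-9, -5)
D = (-41/3, -17/3)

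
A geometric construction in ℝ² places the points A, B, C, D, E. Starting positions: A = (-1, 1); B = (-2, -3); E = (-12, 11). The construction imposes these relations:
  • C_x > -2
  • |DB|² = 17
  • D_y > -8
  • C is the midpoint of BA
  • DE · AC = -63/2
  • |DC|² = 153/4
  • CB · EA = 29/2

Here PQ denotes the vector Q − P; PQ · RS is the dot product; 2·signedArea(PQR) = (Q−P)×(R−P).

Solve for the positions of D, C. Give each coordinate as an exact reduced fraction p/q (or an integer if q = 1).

1. C_x = -3/2  [C is the midpoint of BA]
2. C_y = -1  [C is the midpoint of BA]
   → C = (-3/2, -1)
3. D_x = -3  [line 1/2·x + 2·y + 31/2 = 0 ∩ |DC|² = 153/4]
4. D_y = -7  [line 1/2·x + 2·y + 31/2 = 0 ∩ |DC|² = 153/4]
   → D = (-3, -7)

C = (-3/2, -1)
D = (-3, -7)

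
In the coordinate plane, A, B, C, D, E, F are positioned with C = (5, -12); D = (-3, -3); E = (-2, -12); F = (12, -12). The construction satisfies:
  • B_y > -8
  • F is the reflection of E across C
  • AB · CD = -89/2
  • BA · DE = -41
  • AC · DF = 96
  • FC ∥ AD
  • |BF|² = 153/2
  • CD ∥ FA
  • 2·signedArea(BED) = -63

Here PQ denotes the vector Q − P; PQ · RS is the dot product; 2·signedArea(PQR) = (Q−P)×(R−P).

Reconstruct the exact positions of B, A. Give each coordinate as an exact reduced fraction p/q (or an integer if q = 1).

1. B_x = 9/2  [line -9·x + -1·y + 33 = 0 ∩ |BF|² = 153/2]
2. B_y = -15/2  [line -9·x + -1·y + 33 = 0 ∩ |BF|² = 153/2]
   → B = (9/2, -15/2)
3. A_x = 4  [FC ∥ AD ∩ CD ∥ FA]
4. A_y = -3  [FC ∥ AD ∩ CD ∥ FA]
   → A = (4, -3)

A = (4, -3)
B = (9/2, -15/2)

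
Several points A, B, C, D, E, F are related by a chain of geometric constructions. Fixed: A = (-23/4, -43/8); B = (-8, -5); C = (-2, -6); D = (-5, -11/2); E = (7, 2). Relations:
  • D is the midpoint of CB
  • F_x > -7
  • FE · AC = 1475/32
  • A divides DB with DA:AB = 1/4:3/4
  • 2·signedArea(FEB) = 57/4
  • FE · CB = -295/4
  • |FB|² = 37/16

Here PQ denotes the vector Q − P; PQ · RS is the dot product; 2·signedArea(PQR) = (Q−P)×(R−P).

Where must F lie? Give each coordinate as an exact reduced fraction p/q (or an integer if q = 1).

1. F_x = -13/2  [2·signedArea(FEB) = 57/4 ∩ FE · CB = -295/4]
2. F_y = -21/4  [2·signedArea(FEB) = 57/4 ∩ FE · CB = -295/4]
   → F = (-13/2, -21/4)

F = (-13/2, -21/4)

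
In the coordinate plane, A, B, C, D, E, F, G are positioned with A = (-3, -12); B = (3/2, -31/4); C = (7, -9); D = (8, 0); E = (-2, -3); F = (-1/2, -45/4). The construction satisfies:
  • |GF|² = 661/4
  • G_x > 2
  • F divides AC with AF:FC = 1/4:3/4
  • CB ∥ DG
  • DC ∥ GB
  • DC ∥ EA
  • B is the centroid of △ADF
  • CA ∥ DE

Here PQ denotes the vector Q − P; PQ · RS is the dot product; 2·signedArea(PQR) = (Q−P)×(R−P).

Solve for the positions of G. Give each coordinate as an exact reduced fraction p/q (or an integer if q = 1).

1. G_x = 5/2  [DC ∥ GB ∩ CB ∥ DG]
2. G_y = 5/4  [DC ∥ GB ∩ CB ∥ DG]
   → G = (5/2, 5/4)

G = (5/2, 5/4)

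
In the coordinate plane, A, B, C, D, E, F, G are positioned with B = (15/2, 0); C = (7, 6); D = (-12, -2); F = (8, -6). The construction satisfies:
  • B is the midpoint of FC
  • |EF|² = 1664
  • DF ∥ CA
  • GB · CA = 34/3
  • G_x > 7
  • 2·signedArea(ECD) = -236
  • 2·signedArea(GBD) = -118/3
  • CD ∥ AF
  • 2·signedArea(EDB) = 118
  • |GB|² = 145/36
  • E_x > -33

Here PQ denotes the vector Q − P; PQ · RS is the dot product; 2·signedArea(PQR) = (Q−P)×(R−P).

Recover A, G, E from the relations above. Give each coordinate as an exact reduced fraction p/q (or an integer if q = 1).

1. A_x = 27  [CD ∥ AF ∩ DF ∥ CA]
2. A_y = 2  [CD ∥ AF ∩ DF ∥ CA]
   → A = (27, 2)
3. G_x = 22/3  [2·signedArea(GBD) = -118/3 ∩ GB · CA = 34/3]
4. G_y = 2  [2·signedArea(GBD) = -118/3 ∩ GB · CA = 34/3]
   → G = (22/3, 2)
5. E_x = -32  [2·signedArea(ECD) = -236 ∩ 2·signedArea(EDB) = 118]
6. E_y = 2  [2·signedArea(ECD) = -236 ∩ 2·signedArea(EDB) = 118]
   → E = (-32, 2)

A = (27, 2)
E = (-32, 2)
G = (22/3, 2)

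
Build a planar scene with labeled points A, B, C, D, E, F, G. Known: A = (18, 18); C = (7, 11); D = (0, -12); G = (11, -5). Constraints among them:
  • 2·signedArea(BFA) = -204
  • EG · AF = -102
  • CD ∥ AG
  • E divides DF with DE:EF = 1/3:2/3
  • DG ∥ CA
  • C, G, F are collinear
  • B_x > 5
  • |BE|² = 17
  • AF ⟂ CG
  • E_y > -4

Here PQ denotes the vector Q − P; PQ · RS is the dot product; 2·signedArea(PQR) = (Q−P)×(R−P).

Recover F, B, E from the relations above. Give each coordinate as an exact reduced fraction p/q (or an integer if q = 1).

B = (6, -2)
E = (2, -3)
F = (6, 15)

1. F_x = 6  [C, G, F are collinear ∩ AF ⟂ CG]
2. F_y = 15  [C, G, F are collinear ∩ AF ⟂ CG]
   → F = (6, 15)
3. E_x = 2  [E divides DF with DE:EF = 1/3:2/3]
4. E_y = -3  [E divides DF with DE:EF = 1/3:2/3]
   → E = (2, -3)
5. B_x = 6  [line -3·x + 12·y + 42 = 0 ∩ |BE|² = 17]
6. B_y = -2  [line -3·x + 12·y + 42 = 0 ∩ |BE|² = 17]
   → B = (6, -2)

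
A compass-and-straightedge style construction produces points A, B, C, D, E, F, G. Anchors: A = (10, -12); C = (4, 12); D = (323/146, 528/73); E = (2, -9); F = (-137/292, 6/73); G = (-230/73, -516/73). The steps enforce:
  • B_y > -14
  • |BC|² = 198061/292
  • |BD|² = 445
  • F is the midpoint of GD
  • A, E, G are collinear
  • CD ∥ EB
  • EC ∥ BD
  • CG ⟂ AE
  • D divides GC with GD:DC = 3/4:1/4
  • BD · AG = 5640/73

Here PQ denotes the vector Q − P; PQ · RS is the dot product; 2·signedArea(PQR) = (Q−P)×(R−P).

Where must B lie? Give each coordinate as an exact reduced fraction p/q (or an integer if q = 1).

1. B_x = 31/146  [EC ∥ BD ∩ CD ∥ EB]
2. B_y = -1005/73  [EC ∥ BD ∩ CD ∥ EB]
   → B = (31/146, -1005/73)

B = (31/146, -1005/73)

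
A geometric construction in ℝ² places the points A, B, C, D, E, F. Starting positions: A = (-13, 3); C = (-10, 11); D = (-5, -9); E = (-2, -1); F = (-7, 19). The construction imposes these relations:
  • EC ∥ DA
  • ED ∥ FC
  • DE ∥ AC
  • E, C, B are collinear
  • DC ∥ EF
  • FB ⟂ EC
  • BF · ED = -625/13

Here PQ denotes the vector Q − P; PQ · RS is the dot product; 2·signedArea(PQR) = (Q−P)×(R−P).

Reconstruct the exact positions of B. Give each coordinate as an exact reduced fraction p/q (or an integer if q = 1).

B = (-166/13, 197/13)

1. B_x = -166/13  [E, C, B are collinear ∩ FB ⟂ EC]
2. B_y = 197/13  [E, C, B are collinear ∩ FB ⟂ EC]
   → B = (-166/13, 197/13)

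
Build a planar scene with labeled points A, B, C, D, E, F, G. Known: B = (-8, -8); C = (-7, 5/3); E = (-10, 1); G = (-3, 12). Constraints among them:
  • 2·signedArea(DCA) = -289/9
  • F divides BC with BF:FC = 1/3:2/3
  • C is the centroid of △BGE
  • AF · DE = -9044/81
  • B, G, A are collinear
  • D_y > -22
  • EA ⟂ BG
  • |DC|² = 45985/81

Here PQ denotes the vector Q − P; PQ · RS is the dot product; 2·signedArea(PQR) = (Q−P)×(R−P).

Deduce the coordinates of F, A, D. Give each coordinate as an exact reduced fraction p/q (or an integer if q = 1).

1. F_x = -23/3  [F divides BC with BF:FC = 1/3:2/3]
2. F_y = -43/9  [F divides BC with BF:FC = 1/3:2/3]
   → F = (-23/3, -43/9)
3. A_x = -6  [B, G, A are collinear ∩ EA ⟂ BG]
4. A_y = 0  [B, G, A are collinear ∩ EA ⟂ BG]
   → A = (-6, 0)
5. D_x = -37/3  [2·signedArea(DCA) = -289/9 ∩ AF · DE = -9044/81]
6. D_y = -194/9  [2·signedArea(DCA) = -289/9 ∩ AF · DE = -9044/81]
   → D = (-37/3, -194/9)

A = (-6, 0)
D = (-37/3, -194/9)
F = (-23/3, -43/9)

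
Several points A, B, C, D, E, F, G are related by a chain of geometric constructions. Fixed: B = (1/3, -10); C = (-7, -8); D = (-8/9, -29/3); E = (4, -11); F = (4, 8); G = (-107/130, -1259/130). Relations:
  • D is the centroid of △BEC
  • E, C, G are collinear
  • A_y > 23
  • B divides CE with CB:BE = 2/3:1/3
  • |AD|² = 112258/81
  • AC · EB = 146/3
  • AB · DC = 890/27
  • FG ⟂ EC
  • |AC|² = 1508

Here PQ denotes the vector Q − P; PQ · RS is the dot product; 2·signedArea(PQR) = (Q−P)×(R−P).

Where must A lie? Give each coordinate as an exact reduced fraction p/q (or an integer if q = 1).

1. A_x = 15  [line 11/3·x + -1·y + -31 = 0 ∩ |AD|² = 112258/81]
2. A_y = 24  [line 11/3·x + -1·y + -31 = 0 ∩ |AD|² = 112258/81]
   → A = (15, 24)

A = (15, 24)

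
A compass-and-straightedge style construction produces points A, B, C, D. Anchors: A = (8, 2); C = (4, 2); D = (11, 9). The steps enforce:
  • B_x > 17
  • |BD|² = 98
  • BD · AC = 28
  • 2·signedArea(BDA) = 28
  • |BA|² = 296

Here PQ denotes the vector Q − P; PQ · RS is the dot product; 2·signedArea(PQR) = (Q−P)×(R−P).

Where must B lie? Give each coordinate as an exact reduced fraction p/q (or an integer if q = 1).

B = (18, 16)

1. B_x = 18  [BD · AC = 28 ∩ 2·signedArea(BDA) = 28]
2. B_y = 16  [BD · AC = 28 ∩ 2·signedArea(BDA) = 28]
   → B = (18, 16)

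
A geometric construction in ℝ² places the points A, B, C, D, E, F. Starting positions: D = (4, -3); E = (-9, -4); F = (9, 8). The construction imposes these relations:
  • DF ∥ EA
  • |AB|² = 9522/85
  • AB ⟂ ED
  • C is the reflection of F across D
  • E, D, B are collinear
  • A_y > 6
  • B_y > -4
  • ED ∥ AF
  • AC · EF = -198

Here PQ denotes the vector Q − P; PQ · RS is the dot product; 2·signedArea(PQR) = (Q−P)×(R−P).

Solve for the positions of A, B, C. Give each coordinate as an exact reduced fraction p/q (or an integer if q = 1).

A = (-4, 7)
B = (-271/85, -302/85)
C = (-1, -14)

1. A_x = -4  [ED ∥ AF ∩ DF ∥ EA]
2. A_y = 7  [ED ∥ AF ∩ DF ∥ EA]
   → A = (-4, 7)
3. B_x = -271/85  [E, D, B are collinear ∩ AB ⟂ ED]
4. B_y = -302/85  [E, D, B are collinear ∩ AB ⟂ ED]
   → B = (-271/85, -302/85)
5. C_x = -1  [C is the reflection of F across D]
6. C_y = -14  [C is the reflection of F across D]
   → C = (-1, -14)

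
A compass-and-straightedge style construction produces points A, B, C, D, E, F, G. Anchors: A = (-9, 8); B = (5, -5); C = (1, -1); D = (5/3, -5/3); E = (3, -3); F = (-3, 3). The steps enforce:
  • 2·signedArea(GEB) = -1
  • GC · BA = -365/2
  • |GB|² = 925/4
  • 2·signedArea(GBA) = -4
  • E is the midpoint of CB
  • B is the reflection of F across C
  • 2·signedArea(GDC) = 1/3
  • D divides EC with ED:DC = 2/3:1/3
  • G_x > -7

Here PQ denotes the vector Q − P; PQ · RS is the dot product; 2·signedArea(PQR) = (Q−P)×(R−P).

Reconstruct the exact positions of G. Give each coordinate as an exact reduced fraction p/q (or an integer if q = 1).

G = (-6, 11/2)

1. G_x = -6  [2·signedArea(GBA) = -4 ∩ GC · BA = -365/2]
2. G_y = 11/2  [2·signedArea(GBA) = -4 ∩ GC · BA = -365/2]
   → G = (-6, 11/2)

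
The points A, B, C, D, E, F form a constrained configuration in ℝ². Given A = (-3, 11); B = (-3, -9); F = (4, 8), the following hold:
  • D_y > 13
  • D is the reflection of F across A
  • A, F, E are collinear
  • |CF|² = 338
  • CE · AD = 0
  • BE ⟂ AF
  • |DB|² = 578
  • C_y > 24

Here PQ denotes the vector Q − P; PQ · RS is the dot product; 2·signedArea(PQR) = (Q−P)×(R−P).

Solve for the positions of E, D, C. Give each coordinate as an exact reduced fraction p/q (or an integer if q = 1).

1. E_x = 123/29  [A, F, E are collinear ∩ BE ⟂ AF]
2. E_y = 229/29  [A, F, E are collinear ∩ BE ⟂ AF]
   → E = (123/29, 229/29)
3. D_x = -10  [D is the reflection of F across A]
4. D_y = 14  [D is the reflection of F across A]
   → D = (-10, 14)
5. C_x = 333/29  [line 7·x + -3·y + -6 = 0 ∩ |CF|² = 338]
6. C_y = 719/29  [line 7·x + -3·y + -6 = 0 ∩ |CF|² = 338]
   → C = (333/29, 719/29)

C = (333/29, 719/29)
D = (-10, 14)
E = (123/29, 229/29)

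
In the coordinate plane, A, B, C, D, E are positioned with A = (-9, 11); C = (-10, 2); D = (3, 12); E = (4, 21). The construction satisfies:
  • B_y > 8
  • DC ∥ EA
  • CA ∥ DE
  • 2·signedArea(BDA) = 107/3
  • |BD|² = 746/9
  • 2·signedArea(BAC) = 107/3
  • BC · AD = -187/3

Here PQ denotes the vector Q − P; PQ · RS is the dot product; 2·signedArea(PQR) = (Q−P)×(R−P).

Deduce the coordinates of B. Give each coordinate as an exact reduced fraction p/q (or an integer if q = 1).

1. B_x = -16/3  [BC · AD = -187/3 ∩ 2·signedArea(BAC) = 107/3]
2. B_y = 25/3  [BC · AD = -187/3 ∩ 2·signedArea(BAC) = 107/3]
   → B = (-16/3, 25/3)

B = (-16/3, 25/3)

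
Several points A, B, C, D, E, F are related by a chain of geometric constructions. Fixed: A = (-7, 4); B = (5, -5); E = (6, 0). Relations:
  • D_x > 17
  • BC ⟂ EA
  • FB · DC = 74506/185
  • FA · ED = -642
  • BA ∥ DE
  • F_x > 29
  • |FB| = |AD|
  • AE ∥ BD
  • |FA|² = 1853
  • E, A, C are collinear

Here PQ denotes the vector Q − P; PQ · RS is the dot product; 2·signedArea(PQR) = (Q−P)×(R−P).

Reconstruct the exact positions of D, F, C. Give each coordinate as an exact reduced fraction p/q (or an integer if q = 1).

C = (1201/185, -28/185)
D = (18, -9)
F = (30, -18)

1. D_x = 18  [BA ∥ DE ∩ AE ∥ BD]
2. D_y = -9  [BA ∥ DE ∩ AE ∥ BD]
   → D = (18, -9)
3. F_x = 30  [line -12·x + 9·y + 522 = 0 ∩ |FA|² = 1853]
4. F_y = -18  [line -12·x + 9·y + 522 = 0 ∩ |FA|² = 1853]
   → F = (30, -18)
5. C_x = 1201/185  [E, A, C are collinear ∩ BC ⟂ EA]
6. C_y = -28/185  [E, A, C are collinear ∩ BC ⟂ EA]
   → C = (1201/185, -28/185)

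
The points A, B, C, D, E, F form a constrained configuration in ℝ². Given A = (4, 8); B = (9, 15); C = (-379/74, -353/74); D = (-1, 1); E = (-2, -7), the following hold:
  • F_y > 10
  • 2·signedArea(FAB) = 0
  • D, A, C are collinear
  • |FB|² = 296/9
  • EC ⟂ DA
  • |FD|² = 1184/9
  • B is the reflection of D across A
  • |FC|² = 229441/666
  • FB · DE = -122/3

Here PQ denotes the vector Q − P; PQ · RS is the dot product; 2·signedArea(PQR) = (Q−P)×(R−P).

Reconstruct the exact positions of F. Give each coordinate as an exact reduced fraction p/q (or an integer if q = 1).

1. F_x = 17/3  [2·signedArea(FAB) = 0 ∩ FB · DE = -122/3]
2. F_y = 31/3  [2·signedArea(FAB) = 0 ∩ FB · DE = -122/3]
   → F = (17/3, 31/3)

F = (17/3, 31/3)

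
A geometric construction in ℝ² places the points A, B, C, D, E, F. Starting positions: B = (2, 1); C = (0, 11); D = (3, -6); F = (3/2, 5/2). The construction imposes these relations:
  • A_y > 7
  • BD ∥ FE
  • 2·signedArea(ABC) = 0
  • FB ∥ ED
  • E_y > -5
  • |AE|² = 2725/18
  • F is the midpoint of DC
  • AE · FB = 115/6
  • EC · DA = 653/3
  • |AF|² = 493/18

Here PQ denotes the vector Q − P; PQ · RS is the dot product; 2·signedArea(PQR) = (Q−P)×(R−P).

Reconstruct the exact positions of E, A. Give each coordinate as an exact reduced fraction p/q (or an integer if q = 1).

A = (2/3, 23/3)
E = (5/2, -9/2)

1. E_x = 5/2  [FB ∥ ED ∩ BD ∥ FE]
2. E_y = -9/2  [FB ∥ ED ∩ BD ∥ FE]
   → E = (5/2, -9/2)
3. A_x = 2/3  [2·signedArea(ABC) = 0 ∩ EC · DA = 653/3]
4. A_y = 23/3  [2·signedArea(ABC) = 0 ∩ EC · DA = 653/3]
   → A = (2/3, 23/3)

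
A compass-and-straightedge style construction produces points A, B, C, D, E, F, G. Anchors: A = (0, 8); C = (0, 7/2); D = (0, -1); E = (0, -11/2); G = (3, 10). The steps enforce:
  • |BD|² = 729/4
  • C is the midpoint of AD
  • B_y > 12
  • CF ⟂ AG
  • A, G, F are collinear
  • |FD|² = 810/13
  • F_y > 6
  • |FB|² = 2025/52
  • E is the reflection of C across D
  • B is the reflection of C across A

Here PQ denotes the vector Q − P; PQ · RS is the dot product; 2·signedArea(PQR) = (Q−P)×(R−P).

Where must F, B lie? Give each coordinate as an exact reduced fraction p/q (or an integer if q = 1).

B = (0, 25/2)
F = (-27/13, 86/13)

1. F_x = -27/13  [A, G, F are collinear ∩ CF ⟂ AG]
2. F_y = 86/13  [A, G, F are collinear ∩ CF ⟂ AG]
   → F = (-27/13, 86/13)
3. B_x = 0  [B is the reflection of C across A]
4. B_y = 25/2  [B is the reflection of C across A]
   → B = (0, 25/2)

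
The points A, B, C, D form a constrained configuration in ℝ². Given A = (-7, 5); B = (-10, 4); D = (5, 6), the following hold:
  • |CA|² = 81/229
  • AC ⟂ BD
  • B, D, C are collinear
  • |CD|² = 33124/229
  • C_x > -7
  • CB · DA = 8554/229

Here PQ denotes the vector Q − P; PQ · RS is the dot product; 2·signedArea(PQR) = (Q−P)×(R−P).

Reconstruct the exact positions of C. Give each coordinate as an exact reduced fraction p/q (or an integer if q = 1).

1. C_x = -1585/229  [B, D, C are collinear ∩ AC ⟂ BD]
2. C_y = 1010/229  [B, D, C are collinear ∩ AC ⟂ BD]
   → C = (-1585/229, 1010/229)

C = (-1585/229, 1010/229)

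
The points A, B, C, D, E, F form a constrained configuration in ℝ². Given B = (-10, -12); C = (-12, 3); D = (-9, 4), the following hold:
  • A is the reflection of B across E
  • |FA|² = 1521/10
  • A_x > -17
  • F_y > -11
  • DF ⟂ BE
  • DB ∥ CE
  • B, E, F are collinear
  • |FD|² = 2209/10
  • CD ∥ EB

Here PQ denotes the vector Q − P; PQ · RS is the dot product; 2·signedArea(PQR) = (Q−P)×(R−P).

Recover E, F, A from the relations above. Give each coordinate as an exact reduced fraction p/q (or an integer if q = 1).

1. E_x = -13  [CD ∥ EB ∩ DB ∥ CE]
2. E_y = -13  [CD ∥ EB ∩ DB ∥ CE]
   → E = (-13, -13)
3. F_x = -43/10  [B, E, F are collinear ∩ DF ⟂ BE]
4. F_y = -101/10  [B, E, F are collinear ∩ DF ⟂ BE]
   → F = (-43/10, -101/10)
5. A_x = -16  [A is the reflection of B across E]
6. A_y = -14  [A is the reflection of B across E]
   → A = (-16, -14)

A = (-16, -14)
E = (-13, -13)
F = (-43/10, -101/10)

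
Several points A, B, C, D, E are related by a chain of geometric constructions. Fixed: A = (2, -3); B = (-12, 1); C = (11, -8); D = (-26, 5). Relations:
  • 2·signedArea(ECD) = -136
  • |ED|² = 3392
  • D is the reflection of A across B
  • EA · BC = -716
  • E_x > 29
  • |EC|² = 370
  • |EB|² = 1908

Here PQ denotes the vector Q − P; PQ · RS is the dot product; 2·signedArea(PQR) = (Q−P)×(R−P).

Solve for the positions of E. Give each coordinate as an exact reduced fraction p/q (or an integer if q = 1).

E = (30, -11)

1. E_x = 30  [2·signedArea(ECD) = -136 ∩ EA · BC = -716]
2. E_y = -11  [2·signedArea(ECD) = -136 ∩ EA · BC = -716]
   → E = (30, -11)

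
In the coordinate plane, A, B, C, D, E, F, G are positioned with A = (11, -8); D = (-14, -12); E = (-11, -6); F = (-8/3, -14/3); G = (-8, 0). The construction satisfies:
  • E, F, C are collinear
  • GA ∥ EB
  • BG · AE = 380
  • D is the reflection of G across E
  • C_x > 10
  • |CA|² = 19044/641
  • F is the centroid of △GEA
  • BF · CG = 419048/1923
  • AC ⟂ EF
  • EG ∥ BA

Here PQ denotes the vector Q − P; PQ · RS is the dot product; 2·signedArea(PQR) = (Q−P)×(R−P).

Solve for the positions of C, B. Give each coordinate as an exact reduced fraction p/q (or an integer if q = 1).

B = (8, -14)
C = (6499/641, -1678/641)

1. C_x = 6499/641  [E, F, C are collinear ∩ AC ⟂ EF]
2. C_y = -1678/641  [E, F, C are collinear ∩ AC ⟂ EF]
   → C = (6499/641, -1678/641)
3. B_x = 8  [EG ∥ BA ∩ GA ∥ EB]
4. B_y = -14  [EG ∥ BA ∩ GA ∥ EB]
   → B = (8, -14)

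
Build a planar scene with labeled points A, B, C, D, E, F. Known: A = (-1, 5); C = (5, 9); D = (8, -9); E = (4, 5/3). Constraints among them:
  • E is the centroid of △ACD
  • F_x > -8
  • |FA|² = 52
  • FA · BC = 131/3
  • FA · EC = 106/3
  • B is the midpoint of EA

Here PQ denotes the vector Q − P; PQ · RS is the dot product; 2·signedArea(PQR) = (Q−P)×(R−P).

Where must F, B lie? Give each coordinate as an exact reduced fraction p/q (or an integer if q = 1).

1. B_x = 3/2  [B is the midpoint of EA]
2. B_y = 10/3  [B is the midpoint of EA]
   → B = (3/2, 10/3)
3. F_x = -7  [FA · EC = 106/3 ∩ FA · BC = 131/3]
4. F_y = 1  [FA · EC = 106/3 ∩ FA · BC = 131/3]
   → F = (-7, 1)

B = (3/2, 10/3)
F = (-7, 1)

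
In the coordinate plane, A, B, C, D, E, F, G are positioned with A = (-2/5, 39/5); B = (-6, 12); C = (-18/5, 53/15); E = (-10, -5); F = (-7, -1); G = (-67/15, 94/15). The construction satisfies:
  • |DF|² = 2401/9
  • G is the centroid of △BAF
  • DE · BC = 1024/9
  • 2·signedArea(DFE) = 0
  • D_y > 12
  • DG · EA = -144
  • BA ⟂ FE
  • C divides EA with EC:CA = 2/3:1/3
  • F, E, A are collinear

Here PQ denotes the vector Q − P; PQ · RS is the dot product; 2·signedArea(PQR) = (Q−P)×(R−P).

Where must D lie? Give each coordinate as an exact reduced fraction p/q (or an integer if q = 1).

D = (14/5, 181/15)

1. D_x = 14/5  [2·signedArea(DFE) = 0 ∩ DG · EA = -144]
2. D_y = 181/15  [2·signedArea(DFE) = 0 ∩ DG · EA = -144]
   → D = (14/5, 181/15)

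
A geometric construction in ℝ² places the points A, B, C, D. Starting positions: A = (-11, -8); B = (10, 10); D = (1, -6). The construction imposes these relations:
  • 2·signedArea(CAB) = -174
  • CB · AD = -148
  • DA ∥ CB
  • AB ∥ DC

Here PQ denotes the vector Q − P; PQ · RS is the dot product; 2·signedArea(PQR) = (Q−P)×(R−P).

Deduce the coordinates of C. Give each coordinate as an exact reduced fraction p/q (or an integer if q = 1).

1. C_x = 22  [DA ∥ CB ∩ AB ∥ DC]
2. C_y = 12  [DA ∥ CB ∩ AB ∥ DC]
   → C = (22, 12)

C = (22, 12)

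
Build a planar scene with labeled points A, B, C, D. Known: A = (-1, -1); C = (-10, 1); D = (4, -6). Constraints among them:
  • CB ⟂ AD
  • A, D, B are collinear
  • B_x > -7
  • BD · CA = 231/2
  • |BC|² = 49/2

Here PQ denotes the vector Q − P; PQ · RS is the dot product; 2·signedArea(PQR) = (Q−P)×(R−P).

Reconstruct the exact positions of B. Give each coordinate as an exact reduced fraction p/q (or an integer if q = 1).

B = (-13/2, 9/2)

1. B_x = -13/2  [A, D, B are collinear ∩ CB ⟂ AD]
2. B_y = 9/2  [A, D, B are collinear ∩ CB ⟂ AD]
   → B = (-13/2, 9/2)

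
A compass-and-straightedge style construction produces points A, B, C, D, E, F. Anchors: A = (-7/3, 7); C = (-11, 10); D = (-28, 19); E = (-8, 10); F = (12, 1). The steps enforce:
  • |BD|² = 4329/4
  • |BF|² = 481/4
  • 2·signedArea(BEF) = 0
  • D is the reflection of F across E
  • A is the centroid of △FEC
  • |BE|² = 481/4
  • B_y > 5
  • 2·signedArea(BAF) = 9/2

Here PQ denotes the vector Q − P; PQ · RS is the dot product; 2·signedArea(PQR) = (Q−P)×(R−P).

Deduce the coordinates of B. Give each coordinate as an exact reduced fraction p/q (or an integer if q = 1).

1. B_x = 2  [2·signedArea(BEF) = 0 ∩ 2·signedArea(BAF) = 9/2]
2. B_y = 11/2  [2·signedArea(BEF) = 0 ∩ 2·signedArea(BAF) = 9/2]
   → B = (2, 11/2)

B = (2, 11/2)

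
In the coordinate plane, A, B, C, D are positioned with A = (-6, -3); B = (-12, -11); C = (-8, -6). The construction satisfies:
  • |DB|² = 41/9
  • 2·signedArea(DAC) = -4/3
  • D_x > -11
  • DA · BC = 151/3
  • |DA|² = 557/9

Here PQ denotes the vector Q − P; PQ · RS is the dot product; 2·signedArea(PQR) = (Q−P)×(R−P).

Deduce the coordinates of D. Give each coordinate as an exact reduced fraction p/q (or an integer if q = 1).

1. D_x = -32/3  [DA · BC = 151/3 ∩ 2·signedArea(DAC) = -4/3]
2. D_y = -28/3  [DA · BC = 151/3 ∩ 2·signedArea(DAC) = -4/3]
   → D = (-32/3, -28/3)

D = (-32/3, -28/3)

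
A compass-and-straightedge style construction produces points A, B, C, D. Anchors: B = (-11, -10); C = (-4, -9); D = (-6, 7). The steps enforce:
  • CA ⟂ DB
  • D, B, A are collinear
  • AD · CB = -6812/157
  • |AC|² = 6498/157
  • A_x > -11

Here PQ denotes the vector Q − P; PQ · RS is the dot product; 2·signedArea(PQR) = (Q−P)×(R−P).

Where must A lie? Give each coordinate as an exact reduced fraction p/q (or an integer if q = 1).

A = (-1597/157, -1128/157)

1. A_x = -1597/157  [D, B, A are collinear ∩ CA ⟂ DB]
2. A_y = -1128/157  [D, B, A are collinear ∩ CA ⟂ DB]
   → A = (-1597/157, -1128/157)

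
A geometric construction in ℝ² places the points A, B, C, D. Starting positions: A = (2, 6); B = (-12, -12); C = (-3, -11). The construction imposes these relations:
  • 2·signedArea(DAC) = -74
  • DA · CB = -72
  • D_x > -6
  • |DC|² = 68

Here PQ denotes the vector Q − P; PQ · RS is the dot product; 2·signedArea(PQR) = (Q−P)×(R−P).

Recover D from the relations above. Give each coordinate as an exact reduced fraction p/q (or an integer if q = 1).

1. D_x = -5  [2·signedArea(DAC) = -74 ∩ DA · CB = -72]
2. D_y = -3  [2·signedArea(DAC) = -74 ∩ DA · CB = -72]
   → D = (-5, -3)

D = (-5, -3)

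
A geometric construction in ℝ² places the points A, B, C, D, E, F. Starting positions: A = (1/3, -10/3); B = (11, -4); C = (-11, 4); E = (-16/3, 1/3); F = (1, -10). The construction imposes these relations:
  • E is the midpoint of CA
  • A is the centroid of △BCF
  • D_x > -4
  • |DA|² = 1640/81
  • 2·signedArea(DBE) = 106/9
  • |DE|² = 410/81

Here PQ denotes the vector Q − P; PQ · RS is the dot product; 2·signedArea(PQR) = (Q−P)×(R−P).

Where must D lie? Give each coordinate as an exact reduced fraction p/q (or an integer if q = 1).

D = (-31/9, -8/9)

1. D_x = -31/9  [line -13/3·x + -49/3·y + -265/9 = 0 ∩ |DE|² = 410/81]
2. D_y = -8/9  [line -13/3·x + -49/3·y + -265/9 = 0 ∩ |DE|² = 410/81]
   → D = (-31/9, -8/9)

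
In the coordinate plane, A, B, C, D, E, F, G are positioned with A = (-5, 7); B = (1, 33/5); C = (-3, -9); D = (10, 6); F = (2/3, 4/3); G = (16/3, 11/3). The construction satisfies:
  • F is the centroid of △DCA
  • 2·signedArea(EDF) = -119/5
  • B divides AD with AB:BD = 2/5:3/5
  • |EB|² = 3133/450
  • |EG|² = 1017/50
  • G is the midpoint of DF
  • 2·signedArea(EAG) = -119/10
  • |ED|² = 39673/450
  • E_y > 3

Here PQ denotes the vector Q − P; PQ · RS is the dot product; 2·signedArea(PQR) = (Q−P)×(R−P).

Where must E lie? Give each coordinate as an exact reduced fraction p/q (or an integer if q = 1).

1. E_x = 5/6  [2·signedArea(EDF) = -119/5 ∩ 2·signedArea(EAG) = -119/10]
2. E_y = 119/30  [2·signedArea(EDF) = -119/5 ∩ 2·signedArea(EAG) = -119/10]
   → E = (5/6, 119/30)

E = (5/6, 119/30)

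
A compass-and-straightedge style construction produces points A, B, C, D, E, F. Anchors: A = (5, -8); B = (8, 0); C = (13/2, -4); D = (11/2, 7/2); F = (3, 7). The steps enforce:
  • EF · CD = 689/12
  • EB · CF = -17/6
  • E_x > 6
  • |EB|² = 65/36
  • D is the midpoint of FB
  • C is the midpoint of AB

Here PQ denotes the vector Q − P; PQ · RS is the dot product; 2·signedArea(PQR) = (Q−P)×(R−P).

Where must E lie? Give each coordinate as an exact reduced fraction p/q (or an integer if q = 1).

E = (20/3, -1/6)

1. E_x = 20/3  [EF · CD = 689/12 ∩ EB · CF = -17/6]
2. E_y = -1/6  [EF · CD = 689/12 ∩ EB · CF = -17/6]
   → E = (20/3, -1/6)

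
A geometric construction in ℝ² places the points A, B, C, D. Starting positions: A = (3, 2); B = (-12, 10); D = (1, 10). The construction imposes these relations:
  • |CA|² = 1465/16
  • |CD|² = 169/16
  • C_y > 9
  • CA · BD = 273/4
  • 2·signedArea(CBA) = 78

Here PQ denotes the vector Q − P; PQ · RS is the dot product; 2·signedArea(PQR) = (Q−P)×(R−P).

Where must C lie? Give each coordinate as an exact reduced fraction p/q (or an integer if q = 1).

C = (-9/4, 10)

1. C_x = -9/4  [2·signedArea(CBA) = 78 ∩ CA · BD = 273/4]
2. C_y = 10  [2·signedArea(CBA) = 78 ∩ CA · BD = 273/4]
   → C = (-9/4, 10)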